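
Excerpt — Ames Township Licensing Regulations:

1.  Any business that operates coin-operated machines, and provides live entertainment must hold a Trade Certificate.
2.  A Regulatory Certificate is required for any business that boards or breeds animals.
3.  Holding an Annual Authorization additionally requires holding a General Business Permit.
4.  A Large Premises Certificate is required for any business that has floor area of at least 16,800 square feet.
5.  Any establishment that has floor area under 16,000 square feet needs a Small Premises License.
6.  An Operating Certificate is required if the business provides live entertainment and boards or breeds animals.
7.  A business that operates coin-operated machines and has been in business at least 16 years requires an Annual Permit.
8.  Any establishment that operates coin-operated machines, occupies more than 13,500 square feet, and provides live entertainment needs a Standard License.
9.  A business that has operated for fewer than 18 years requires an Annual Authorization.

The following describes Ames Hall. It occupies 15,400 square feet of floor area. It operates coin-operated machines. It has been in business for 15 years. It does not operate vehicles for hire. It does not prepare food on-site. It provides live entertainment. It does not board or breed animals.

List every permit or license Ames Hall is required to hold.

Annual Authorization, General Business Permit, Small Premises License, Standard License, Trade Certificate

1. operates coin-operated machines; provides live entertainment → Trade Certificate required.
2. does not board or breed animals → Regulatory Certificate not required.
3. Annual Authorization is required → General Business Permit also required.
4. floor area 15,400 square feet < 16,800 square feet → Large Premises Certificate not required.
5. floor area 15,400 square feet < 16,000 square feet → Small Premises License required.
6. provides live entertainment; does not board or breed animals → Operating Certificate not required.
7. operates coin-operated machines; years in business 15 < 16 → Annual Permit not required.
8. operates coin-operated machines; floor area 15,400 square feet > 13,500 square feet; provides live entertainment → Standard License required.
9. years in business 15 < 18 → Annual Authorization required.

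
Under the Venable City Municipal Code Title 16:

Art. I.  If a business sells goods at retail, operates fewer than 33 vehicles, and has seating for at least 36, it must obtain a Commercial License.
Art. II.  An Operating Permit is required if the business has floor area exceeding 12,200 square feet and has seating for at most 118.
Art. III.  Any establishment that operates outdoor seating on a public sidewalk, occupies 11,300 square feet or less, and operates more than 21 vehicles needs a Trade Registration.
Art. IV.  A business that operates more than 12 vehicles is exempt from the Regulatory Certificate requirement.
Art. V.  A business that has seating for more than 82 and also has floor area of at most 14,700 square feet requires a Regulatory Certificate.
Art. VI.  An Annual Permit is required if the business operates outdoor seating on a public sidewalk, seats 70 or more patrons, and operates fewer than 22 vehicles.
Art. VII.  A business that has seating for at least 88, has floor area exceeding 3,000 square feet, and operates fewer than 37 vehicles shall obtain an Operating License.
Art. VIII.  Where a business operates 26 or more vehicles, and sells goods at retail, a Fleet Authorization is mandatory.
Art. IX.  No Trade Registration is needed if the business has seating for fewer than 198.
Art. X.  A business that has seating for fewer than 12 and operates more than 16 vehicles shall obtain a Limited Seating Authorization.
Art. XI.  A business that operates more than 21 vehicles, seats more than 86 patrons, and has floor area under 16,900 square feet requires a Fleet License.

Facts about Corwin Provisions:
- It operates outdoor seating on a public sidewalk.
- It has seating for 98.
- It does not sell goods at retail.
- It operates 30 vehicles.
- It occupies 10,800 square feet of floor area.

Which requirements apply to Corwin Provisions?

Fleet License, Operating License

Art. I. does not sell goods at retail; vehicles 30 < 33; seating 98 ≥ 36 → Commercial License not required.
Art. II. floor area 10,800 square feet ≤ 12,200 square feet; seating 98 ≤ 118 → Operating Permit not required.
Art. III. operates outdoor seating on a public sidewalk; floor area 10,800 square feet ≤ 11,300 square feet; vehicles 30 > 21 → Trade Registration required.
Art. IV. vehicles 30 > 12 → exempt from Regulatory Certificate.
Art. V. seating 98 > 82; floor area 10,800 square feet ≤ 14,700 square feet → Regulatory Certificate required.
Art. VI. operates outdoor seating on a public sidewalk; seating 98 ≥ 70; vehicles 30 ≥ 22 → Annual Permit not required.
Art. VII. seating 98 ≥ 88; floor area 10,800 square feet > 3,000 square feet; vehicles 30 < 37 → Operating License required.
Art. VIII. vehicles 30 ≥ 26; does not sell goods at retail → Fleet Authorization not required.
Art. IX. seating 98 < 198 → exempt from Trade Registration.
Art. X. seating 98 ≥ 12; vehicles 30 > 16 → Limited Seating Authorization not required.
Art. XI. vehicles 30 > 21; seating 98 > 86; floor area 10,800 square feet < 16,900 square feet → Fleet License required.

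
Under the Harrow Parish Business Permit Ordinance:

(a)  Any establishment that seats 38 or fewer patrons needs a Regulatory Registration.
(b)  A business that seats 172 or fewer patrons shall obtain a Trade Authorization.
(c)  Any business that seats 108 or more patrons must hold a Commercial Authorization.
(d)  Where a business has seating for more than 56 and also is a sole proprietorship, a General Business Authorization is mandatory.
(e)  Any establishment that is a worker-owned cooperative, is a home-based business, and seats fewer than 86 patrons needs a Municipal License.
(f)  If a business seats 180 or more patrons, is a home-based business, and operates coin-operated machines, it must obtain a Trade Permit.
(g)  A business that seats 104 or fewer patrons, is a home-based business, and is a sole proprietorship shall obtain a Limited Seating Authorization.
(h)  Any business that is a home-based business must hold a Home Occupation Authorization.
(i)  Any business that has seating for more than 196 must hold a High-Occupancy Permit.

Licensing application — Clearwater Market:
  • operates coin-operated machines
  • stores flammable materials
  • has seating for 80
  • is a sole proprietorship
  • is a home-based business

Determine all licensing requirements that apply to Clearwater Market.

General Business Authorization, Home Occupation Authorization, Limited Seating Authorization, Trade Authorization

(a) seating 80 > 38 → Regulatory Registration not required.
(b) seating 80 ≤ 172 → Trade Authorization required.
(c) seating 80 < 108 → Commercial Authorization not required.
(d) seating 80 > 56; is a sole proprietorship → General Business Authorization required.
(e) is a sole proprietorship (not: is a worker-owned cooperative); is a home-based business; seating 80 < 86 → Municipal License not required.
(f) seating 80 < 180; is a home-based business; operates coin-operated machines → Trade Permit not required.
(g) seating 80 ≤ 104; is a home-based business; is a sole proprietorship → Limited Seating Authorization required.
(h) is a home-based business → Home Occupation Authorization required.
(i) seating 80 ≤ 196 → High-Occupancy Permit not required.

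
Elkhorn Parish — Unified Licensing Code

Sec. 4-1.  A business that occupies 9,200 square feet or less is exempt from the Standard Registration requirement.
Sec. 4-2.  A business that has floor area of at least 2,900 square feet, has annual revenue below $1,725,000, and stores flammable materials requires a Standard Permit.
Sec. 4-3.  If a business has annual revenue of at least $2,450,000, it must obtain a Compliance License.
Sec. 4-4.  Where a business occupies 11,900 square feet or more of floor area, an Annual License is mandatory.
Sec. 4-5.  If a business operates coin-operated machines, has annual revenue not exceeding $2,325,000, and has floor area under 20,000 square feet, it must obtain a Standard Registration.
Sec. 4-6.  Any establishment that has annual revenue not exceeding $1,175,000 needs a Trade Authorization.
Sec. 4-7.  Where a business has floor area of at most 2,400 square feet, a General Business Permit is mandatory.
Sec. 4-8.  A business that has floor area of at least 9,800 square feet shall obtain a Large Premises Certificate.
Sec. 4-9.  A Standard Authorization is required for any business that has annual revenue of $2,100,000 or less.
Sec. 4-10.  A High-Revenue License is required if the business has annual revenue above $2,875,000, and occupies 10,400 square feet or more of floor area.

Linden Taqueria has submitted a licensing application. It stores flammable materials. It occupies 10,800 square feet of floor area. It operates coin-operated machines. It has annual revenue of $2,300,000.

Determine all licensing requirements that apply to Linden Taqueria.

Sec. 4-1. floor area 10,800 square feet > 9,200 square feet → Standard Registration exemption does not apply.
Sec. 4-2. floor area 10,800 square feet ≥ 2,900 square feet; revenue $2,300,000 ≥ $1,725,000; stores flammable materials → Standard Permit not required.
Sec. 4-3. revenue $2,300,000 < $2,450,000 → Compliance License not required.
Sec. 4-4. floor area 10,800 square feet < 11,900 square feet → Annual License not required.
Sec. 4-5. operates coin-operated machines; revenue $2,300,000 ≤ $2,325,000; floor area 10,800 square feet < 20,000 square feet → Standard Registration required.
Sec. 4-6. revenue $2,300,000 > $1,175,000 → Trade Authorization not required.
Sec. 4-7. floor area 10,800 square feet > 2,400 square feet → General Business Permit not required.
Sec. 4-8. floor area 10,800 square feet ≥ 9,800 square feet → Large Premises Certificate required.
Sec. 4-9. revenue $2,300,000 > $2,100,000 → Standard Authorization not required.
Sec. 4-10. revenue $2,300,000 ≤ $2,875,000; floor area 10,800 square feet ≥ 10,400 square feet → High-Revenue License not required.

Large Premises Certificate, Standard Registration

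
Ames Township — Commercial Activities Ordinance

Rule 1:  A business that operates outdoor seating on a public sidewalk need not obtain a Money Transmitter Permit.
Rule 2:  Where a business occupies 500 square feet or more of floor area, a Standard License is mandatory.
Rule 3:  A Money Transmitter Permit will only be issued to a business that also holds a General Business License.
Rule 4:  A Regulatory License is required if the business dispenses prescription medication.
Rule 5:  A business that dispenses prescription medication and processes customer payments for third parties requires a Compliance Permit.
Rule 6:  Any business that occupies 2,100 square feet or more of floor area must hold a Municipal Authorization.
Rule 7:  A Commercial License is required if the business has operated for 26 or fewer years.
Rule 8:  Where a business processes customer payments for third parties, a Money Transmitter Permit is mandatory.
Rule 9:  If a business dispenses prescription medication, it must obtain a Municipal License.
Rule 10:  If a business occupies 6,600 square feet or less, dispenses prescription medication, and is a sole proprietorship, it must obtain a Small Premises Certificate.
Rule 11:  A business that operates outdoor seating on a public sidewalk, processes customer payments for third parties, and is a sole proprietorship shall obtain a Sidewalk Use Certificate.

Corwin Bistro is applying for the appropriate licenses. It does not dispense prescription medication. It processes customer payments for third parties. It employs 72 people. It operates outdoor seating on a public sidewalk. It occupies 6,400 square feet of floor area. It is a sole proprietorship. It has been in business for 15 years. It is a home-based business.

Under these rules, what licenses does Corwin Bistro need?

Rule 1: operates outdoor seating on a public sidewalk → exempt from Money Transmitter Permit.
Rule 2: floor area 6,400 square feet ≥ 500 square feet → Standard License required.
Rule 3: Money Transmitter Permit is not required → no effect.
Rule 4: does not dispense prescription medication → Regulatory License not required.
Rule 5: does not dispense prescription medication; processes customer payments for third parties → Compliance Permit not required.
Rule 6: floor area 6,400 square feet ≥ 2,100 square feet → Municipal Authorization required.
Rule 7: years in business 15 ≤ 26 → Commercial License required.
Rule 8: processes customer payments for third parties → Money Transmitter Permit required.
Rule 9: does not dispense prescription medication → Municipal License not required.
Rule 10: floor area 6,400 square feet ≤ 6,600 square feet; does not dispense prescription medication; is a sole proprietorship → Small Premises Certificate not required.
Rule 11: operates outdoor seating on a public sidewalk; processes customer payments for third parties; is a sole proprietorship → Sidewalk Use Certificate required.

Commercial License, Municipal Authorization, Sidewalk Use Certificate, Standard License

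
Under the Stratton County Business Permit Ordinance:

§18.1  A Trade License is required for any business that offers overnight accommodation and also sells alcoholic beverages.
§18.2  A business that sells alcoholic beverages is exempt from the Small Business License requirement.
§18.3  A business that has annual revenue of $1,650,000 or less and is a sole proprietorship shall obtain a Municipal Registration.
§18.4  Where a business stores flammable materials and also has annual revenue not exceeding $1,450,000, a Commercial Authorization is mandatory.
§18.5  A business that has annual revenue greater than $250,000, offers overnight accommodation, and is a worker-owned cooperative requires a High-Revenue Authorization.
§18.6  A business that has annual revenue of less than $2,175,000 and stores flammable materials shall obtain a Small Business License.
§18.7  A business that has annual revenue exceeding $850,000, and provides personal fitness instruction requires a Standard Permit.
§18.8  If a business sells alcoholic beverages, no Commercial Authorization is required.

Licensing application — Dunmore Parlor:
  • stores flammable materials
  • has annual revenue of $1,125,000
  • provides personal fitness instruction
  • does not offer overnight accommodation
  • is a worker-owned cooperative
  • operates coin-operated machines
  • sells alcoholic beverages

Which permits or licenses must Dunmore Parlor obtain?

Standard Permit

§18.1 does not offer overnight accommodation; sells alcoholic beverages → Trade License not required.
§18.2 sells alcoholic beverages → exempt from Small Business License.
§18.3 revenue $1,125,000 ≤ $1,650,000; is a worker-owned cooperative (not: is a sole proprietorship) → Municipal Registration not required.
§18.4 stores flammable materials; revenue $1,125,000 ≤ $1,450,000 → Commercial Authorization required.
§18.5 revenue $1,125,000 > $250,000; does not offer overnight accommodation; is a worker-owned cooperative → High-Revenue Authorization not required.
§18.6 revenue $1,125,000 < $2,175,000; stores flammable materials → Small Business License required.
§18.7 revenue $1,125,000 > $850,000; provides personal fitness instruction → Standard Permit required.
§18.8 sells alcoholic beverages → exempt from Commercial Authorization.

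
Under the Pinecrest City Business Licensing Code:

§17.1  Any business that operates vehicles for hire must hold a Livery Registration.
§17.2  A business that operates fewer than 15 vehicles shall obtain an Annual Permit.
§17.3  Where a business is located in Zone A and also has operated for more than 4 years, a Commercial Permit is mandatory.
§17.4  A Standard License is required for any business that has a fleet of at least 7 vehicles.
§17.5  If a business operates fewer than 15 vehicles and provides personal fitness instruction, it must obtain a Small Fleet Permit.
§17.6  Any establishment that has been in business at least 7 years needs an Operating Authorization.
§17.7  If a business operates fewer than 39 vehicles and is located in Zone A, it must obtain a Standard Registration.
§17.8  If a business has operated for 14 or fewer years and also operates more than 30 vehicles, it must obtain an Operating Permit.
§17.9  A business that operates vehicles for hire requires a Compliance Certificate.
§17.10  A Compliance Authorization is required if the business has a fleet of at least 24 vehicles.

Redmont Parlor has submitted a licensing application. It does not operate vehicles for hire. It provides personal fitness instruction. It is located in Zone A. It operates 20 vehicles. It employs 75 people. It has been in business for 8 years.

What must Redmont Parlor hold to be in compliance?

§17.1 does not operate vehicles for hire → Livery Registration not required.
§17.2 vehicles 20 ≥ 15 → Annual Permit not required.
§17.3 is located in Zone A; years in business 8 > 4 → Commercial Permit required.
§17.4 vehicles 20 ≥ 7 → Standard License required.
§17.5 vehicles 20 ≥ 15; provides personal fitness instruction → Small Fleet Permit not required.
§17.6 years in business 8 ≥ 7 → Operating Authorization required.
§17.7 vehicles 20 < 39; is located in Zone A → Standard Registration required.
§17.8 years in business 8 ≤ 14; vehicles 20 ≤ 30 → Operating Permit not required.
§17.9 does not operate vehicles for hire → Compliance Certificate not required.
§17.10 vehicles 20 < 24 → Compliance Authorization not required.

Commercial Permit, Operating Authorization, Standard License, Standard Registration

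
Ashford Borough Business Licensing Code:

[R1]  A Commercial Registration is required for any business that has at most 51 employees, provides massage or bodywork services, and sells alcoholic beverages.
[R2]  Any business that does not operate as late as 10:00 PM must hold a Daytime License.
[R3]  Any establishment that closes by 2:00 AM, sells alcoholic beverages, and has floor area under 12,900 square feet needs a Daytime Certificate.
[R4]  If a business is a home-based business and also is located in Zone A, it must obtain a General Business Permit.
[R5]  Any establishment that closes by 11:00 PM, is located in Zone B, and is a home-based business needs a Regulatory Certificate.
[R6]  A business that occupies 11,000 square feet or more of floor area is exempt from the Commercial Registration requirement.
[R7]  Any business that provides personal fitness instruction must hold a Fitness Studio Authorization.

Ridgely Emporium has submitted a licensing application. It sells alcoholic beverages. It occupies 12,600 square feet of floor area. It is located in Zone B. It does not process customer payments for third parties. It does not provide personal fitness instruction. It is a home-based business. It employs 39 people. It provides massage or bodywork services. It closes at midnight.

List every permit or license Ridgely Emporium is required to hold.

[R1] employees 39 ≤ 51; provides massage or bodywork services; sells alcoholic beverages → Commercial Registration required.
[R2] closes midnight, after 10:00 PM → Daytime License not required.
[R3] closes midnight, at/before 2:00 AM; sells alcoholic beverages; floor area 12,600 square feet < 12,900 square feet → Daytime Certificate required.
[R4] is a home-based business; is located in Zone B (not: is located in Zone A) → General Business Permit not required.
[R5] closes midnight, after 11:00 PM; is located in Zone B; is a home-based business → Regulatory Certificate not required.
[R6] floor area 12,600 square feet ≥ 11,000 square feet → exempt from Commercial Registration.
[R7] does not provide personal fitness instruction → Fitness Studio Authorization not required.

Daytime Certificate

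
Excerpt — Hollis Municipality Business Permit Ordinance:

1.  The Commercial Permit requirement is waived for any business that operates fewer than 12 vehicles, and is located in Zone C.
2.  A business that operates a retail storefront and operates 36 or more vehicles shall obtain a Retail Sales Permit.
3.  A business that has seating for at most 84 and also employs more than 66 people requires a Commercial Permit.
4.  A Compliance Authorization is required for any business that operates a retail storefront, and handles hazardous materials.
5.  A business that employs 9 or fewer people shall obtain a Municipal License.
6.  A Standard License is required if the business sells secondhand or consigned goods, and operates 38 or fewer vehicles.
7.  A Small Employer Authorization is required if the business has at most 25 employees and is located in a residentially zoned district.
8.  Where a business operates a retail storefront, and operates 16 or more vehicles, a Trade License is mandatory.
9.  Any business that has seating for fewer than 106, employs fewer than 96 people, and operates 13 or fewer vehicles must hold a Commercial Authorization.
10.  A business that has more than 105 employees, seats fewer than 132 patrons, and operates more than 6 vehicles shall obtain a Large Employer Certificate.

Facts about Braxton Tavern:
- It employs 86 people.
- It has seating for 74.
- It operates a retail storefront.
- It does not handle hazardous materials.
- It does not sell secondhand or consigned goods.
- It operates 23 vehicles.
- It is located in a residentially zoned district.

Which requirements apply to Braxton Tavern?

Commercial Permit, Trade License

1. vehicles 23 ≥ 12; is located in a residentially zoned district (not: is located in Zone C) → Commercial Permit exemption does not apply.
2. operates a retail storefront; vehicles 23 < 36 → Retail Sales Permit not required.
3. seating 74 ≤ 84; employees 86 > 66 → Commercial Permit required.
4. operates a retail storefront; does not handle hazardous materials → Compliance Authorization not required.
5. employees 86 > 9 → Municipal License not required.
6. does not sell secondhand or consigned goods; vehicles 23 ≤ 38 → Standard License not required.
7. employees 86 > 25; is located in a residentially zoned district → Small Employer Authorization not required.
8. operates a retail storefront; vehicles 23 ≥ 16 → Trade License required.
9. seating 74 < 106; employees 86 < 96; vehicles 23 > 13 → Commercial Authorization not required.
10. employees 86 ≤ 105; seating 74 < 132; vehicles 23 > 6 → Large Employer Certificate not required.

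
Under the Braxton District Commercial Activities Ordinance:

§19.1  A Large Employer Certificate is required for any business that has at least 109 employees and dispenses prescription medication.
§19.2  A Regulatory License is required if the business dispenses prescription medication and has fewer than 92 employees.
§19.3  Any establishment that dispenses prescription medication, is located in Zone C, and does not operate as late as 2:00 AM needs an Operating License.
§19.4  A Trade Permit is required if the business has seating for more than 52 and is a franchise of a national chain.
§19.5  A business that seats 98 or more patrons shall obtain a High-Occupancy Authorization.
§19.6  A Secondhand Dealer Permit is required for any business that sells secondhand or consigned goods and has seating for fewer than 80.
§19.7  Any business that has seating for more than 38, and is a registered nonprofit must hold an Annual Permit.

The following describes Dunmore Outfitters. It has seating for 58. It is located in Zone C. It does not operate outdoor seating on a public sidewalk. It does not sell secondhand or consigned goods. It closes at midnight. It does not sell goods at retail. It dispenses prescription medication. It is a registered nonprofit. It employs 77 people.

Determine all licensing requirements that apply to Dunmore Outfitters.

§19.1 employees 77 < 109; dispenses prescription medication → Large Employer Certificate not required.
§19.2 dispenses prescription medication; employees 77 < 92 → Regulatory License required.
§19.3 dispenses prescription medication; is located in Zone C; closes midnight, at/before 2:00 AM → Operating License required.
§19.4 seating 58 > 52; is a registered nonprofit (not: is a franchise of a national chain) → Trade Permit not required.
§19.5 seating 58 < 98 → High-Occupancy Authorization not required.
§19.6 does not sell secondhand or consigned goods; seating 58 < 80 → Secondhand Dealer Permit not required.
§19.7 seating 58 > 38; is a registered nonprofit → Annual Permit required.

Annual Permit, Operating License, Regulatory License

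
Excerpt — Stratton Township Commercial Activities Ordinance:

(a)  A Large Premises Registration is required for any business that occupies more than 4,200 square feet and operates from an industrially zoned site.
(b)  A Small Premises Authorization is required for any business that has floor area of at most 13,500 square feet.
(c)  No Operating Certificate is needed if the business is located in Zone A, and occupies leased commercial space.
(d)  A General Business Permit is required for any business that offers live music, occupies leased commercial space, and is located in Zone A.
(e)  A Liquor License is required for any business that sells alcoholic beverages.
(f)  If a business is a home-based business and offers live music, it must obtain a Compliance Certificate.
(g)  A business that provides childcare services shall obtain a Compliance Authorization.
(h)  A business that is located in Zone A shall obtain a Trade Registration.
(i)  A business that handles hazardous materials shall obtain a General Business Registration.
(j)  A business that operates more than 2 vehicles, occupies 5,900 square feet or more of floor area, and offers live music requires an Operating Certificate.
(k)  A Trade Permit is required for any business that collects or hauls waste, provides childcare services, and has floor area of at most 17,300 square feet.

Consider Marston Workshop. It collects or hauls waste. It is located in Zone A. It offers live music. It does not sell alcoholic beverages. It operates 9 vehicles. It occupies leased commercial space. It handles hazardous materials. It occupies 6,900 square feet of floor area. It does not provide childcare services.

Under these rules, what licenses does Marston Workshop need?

General Business Permit, General Business Registration, Small Premises Authorization, Trade Registration

(a) floor area 6,900 square feet > 4,200 square feet; occupies leased commercial space (not: operates from an industrially zoned site) → Large Premises Registration not required.
(b) floor area 6,900 square feet ≤ 13,500 square feet → Small Premises Authorization required.
(c) is located in Zone A; occupies leased commercial space → exempt from Operating Certificate.
(d) offers live music; occupies leased commercial space; is located in Zone A → General Business Permit required.
(e) does not sell alcoholic beverages → Liquor License not required.
(f) occupies leased commercial space (not: is a home-based business); offers live music → Compliance Certificate not required.
(g) does not provide childcare services → Compliance Authorization not required.
(h) is located in Zone A → Trade Registration required.
(i) handles hazardous materials → General Business Registration required.
(j) vehicles 9 > 2; floor area 6,900 square feet ≥ 5,900 square feet; offers live music → Operating Certificate required.
(k) collects or hauls waste; does not provide childcare services; floor area 6,900 square feet ≤ 17,300 square feet → Trade Permit not required.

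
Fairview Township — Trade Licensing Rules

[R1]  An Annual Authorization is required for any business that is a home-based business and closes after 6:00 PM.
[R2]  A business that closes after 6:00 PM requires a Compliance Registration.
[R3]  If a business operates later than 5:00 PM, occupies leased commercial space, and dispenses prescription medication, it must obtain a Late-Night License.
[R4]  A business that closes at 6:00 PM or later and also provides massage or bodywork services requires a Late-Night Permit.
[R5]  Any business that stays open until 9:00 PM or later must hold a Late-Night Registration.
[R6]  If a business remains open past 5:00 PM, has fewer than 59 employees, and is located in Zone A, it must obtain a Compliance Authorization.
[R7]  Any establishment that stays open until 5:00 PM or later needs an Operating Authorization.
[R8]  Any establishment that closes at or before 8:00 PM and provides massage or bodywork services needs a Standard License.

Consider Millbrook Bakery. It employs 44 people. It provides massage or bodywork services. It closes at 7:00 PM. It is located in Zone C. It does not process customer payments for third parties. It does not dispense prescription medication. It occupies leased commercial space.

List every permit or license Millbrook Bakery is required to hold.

Compliance Registration, Late-Night Permit, Operating Authorization, Standard License

[R1] occupies leased commercial space (not: is a home-based business); closes 7:00 PM, after 6:00 PM → Annual Authorization not required.
[R2] closes 7:00 PM, after 6:00 PM → Compliance Registration required.
[R3] closes 7:00 PM, after 5:00 PM; occupies leased commercial space; does not dispense prescription medication → Late-Night License not required.
[R4] closes 7:00 PM, after 6:00 PM; provides massage or bodywork services → Late-Night Permit required.
[R5] closes 7:00 PM, at/before 9:00 PM → Late-Night Registration not required.
[R6] closes 7:00 PM, after 5:00 PM; employees 44 < 59; is located in Zone C (not: is located in Zone A) → Compliance Authorization not required.
[R7] closes 7:00 PM, after 5:00 PM → Operating Authorization required.
[R8] closes 7:00 PM, at/before 8:00 PM; provides massage or bodywork services → Standard License required.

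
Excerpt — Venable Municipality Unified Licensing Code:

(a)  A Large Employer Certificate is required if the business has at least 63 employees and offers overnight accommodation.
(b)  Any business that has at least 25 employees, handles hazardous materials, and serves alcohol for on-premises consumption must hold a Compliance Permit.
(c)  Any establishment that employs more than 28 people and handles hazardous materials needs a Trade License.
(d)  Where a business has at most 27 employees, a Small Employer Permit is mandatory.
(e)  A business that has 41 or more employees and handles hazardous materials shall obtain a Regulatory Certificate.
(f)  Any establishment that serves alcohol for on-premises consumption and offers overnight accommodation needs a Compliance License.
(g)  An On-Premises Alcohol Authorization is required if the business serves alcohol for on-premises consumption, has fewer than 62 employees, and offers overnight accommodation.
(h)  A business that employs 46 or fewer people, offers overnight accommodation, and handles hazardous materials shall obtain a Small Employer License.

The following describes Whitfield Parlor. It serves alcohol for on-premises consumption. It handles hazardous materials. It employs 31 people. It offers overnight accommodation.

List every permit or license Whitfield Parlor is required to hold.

Compliance License, Compliance Permit, On-Premises Alcohol Authorization, Small Employer License, Trade License

(a) employees 31 < 63; offers overnight accommodation → Large Employer Certificate not required.
(b) employees 31 ≥ 25; handles hazardous materials; serves alcohol for on-premises consumption → Compliance Permit required.
(c) employees 31 > 28; handles hazardous materials → Trade License required.
(d) employees 31 > 27 → Small Employer Permit not required.
(e) employees 31 < 41; handles hazardous materials → Regulatory Certificate not required.
(f) serves alcohol for on-premises consumption; offers overnight accommodation → Compliance License required.
(g) serves alcohol for on-premises consumption; employees 31 < 62; offers overnight accommodation → On-Premises Alcohol Authorization required.
(h) employees 31 ≤ 46; offers overnight accommodation; handles hazardous materials → Small Employer License required.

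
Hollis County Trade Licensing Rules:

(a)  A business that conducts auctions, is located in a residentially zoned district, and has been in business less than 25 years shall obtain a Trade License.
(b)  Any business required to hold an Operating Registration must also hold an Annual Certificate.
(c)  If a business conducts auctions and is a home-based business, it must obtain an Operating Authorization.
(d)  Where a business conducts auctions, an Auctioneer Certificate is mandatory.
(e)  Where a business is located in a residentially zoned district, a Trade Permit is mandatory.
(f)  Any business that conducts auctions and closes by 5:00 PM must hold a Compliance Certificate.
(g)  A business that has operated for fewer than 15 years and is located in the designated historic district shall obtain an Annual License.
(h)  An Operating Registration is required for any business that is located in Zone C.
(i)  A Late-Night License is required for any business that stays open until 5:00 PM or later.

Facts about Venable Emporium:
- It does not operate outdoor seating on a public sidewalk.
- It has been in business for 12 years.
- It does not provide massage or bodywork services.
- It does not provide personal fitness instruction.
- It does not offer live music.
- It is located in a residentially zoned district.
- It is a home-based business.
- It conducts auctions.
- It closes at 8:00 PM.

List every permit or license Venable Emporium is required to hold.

(a) conducts auctions; is located in a residentially zoned district; years in business 12 < 25 → Trade License required.
(b) Operating Registration is not required → no effect.
(c) conducts auctions; is a home-based business → Operating Authorization required.
(d) conducts auctions → Auctioneer Certificate required.
(e) is located in a residentially zoned district → Trade Permit required.
(f) conducts auctions; closes 8:00 PM, after 5:00 PM → Compliance Certificate not required.
(g) years in business 12 < 15; is located in a residentially zoned district (not: is located in the designated historic district) → Annual License not required.
(h) is located in a residentially zoned district (not: is located in Zone C) → Operating Registration not required.
(i) closes 8:00 PM, after 5:00 PM → Late-Night License required.

Auctioneer Certificate, Late-Night License, Operating Authorization, Trade License, Trade Permit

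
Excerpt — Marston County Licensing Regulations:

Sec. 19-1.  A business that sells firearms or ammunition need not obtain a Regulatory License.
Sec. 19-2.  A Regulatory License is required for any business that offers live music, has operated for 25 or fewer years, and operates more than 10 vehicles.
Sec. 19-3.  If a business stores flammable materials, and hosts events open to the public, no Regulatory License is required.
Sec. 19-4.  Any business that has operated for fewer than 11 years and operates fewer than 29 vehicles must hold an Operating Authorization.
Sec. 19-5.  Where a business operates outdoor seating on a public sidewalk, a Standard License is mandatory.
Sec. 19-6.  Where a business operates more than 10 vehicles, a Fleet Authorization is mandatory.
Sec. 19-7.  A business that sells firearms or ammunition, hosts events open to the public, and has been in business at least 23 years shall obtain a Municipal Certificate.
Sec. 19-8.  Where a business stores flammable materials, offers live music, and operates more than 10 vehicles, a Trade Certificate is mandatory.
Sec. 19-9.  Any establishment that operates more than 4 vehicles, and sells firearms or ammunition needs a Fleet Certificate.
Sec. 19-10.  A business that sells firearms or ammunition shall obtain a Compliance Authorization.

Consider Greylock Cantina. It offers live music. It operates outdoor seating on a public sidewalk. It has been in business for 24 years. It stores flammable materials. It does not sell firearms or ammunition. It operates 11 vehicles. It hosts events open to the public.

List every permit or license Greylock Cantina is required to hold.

Sec. 19-1. does not sell firearms or ammunition → Regulatory License exemption does not apply.
Sec. 19-2. offers live music; years in business 24 ≤ 25; vehicles 11 > 10 → Regulatory License required.
Sec. 19-3. stores flammable materials; hosts events open to the public → exempt from Regulatory License.
Sec. 19-4. years in business 24 ≥ 11; vehicles 11 < 29 → Operating Authorization not required.
Sec. 19-5. operates outdoor seating on a public sidewalk → Standard License required.
Sec. 19-6. vehicles 11 > 10 → Fleet Authorization required.
Sec. 19-7. does not sell firearms or ammunition; hosts events open to the public; years in business 24 ≥ 23 → Municipal Certificate not required.
Sec. 19-8. stores flammable materials; offers live music; vehicles 11 > 10 → Trade Certificate required.
Sec. 19-9. vehicles 11 > 4; does not sell firearms or ammunition → Fleet Certificate not required.
Sec. 19-10. does not sell firearms or ammunition → Compliance Authorization not required.

Fleet Authorization, Standard License, Trade Certificate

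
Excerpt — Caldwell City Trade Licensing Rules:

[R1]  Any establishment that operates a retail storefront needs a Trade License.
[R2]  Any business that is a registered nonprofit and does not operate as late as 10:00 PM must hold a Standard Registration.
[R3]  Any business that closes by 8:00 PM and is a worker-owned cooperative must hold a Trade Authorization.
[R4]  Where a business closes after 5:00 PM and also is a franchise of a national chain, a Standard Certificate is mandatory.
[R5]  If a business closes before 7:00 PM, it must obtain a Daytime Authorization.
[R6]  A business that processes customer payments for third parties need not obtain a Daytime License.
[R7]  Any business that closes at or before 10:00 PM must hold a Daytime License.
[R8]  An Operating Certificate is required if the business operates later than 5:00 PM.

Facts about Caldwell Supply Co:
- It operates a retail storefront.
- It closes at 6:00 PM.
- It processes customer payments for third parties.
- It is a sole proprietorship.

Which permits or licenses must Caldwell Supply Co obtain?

[R1] operates a retail storefront → Trade License required.
[R2] is a sole proprietorship (not: is a registered nonprofit); closes 6:00 PM, at/before 10:00 PM → Standard Registration not required.
[R3] closes 6:00 PM, at/before 8:00 PM; is a sole proprietorship (not: is a worker-owned cooperative) → Trade Authorization not required.
[R4] closes 6:00 PM, after 5:00 PM; is a sole proprietorship (not: is a franchise of a national chain) → Standard Certificate not required.
[R5] closes 6:00 PM, at/before 7:00 PM → Daytime Authorization required.
[R6] processes customer payments for third parties → exempt from Daytime License.
[R7] closes 6:00 PM, at/before 10:00 PM → Daytime License required.
[R8] closes 6:00 PM, after 5:00 PM → Operating Certificate required.

Daytime Authorization, Operating Certificate, Trade License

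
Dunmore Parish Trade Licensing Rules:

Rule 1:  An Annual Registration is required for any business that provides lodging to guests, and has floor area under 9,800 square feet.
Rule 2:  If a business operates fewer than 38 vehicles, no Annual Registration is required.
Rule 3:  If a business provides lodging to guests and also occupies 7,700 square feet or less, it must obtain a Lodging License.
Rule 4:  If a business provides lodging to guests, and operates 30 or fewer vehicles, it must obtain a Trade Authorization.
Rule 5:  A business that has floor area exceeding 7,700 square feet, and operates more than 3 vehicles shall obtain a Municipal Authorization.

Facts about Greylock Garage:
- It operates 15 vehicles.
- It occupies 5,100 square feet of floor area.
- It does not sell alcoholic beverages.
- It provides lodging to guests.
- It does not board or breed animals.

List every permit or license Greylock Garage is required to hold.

Lodging License, Trade Authorization

Rule 1: provides lodging to guests; floor area 5,100 square feet < 9,800 square feet → Annual Registration required.
Rule 2: vehicles 15 < 38 → exempt from Annual Registration.
Rule 3: provides lodging to guests; floor area 5,100 square feet ≤ 7,700 square feet → Lodging License required.
Rule 4: provides lodging to guests; vehicles 15 ≤ 30 → Trade Authorization required.
Rule 5: floor area 5,100 square feet ≤ 7,700 square feet; vehicles 15 > 3 → Municipal Authorization not required.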